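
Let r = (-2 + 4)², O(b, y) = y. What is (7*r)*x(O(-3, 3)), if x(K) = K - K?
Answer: 0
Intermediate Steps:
r = 4 (r = 2² = 4)
x(K) = 0
(7*r)*x(O(-3, 3)) = (7*4)*0 = 28*0 = 0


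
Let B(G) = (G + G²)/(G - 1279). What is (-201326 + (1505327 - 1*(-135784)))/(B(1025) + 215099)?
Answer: 182852695/26791748 ≈ 6.8250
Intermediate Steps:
B(G) = (G + G²)/(-1279 + G)
(-201326 + (1505327 - 1*(-135784)))/(B(1025) + 215099) = (-201326 + (1505327 - 1*(-135784)))/(1025*(1 + 1025)/(-1279 + 1025) + 215099) = (-201326 + (1505327 + 135784))/(1025*1026/(-254) + 215099) = (-201326 + 1641111)/(1025*(-1/254)*1026 + 215099) = 1439785/(-525825/127 + 215099) = 1439785/(26791748/127) = 1439785*(127/26791748) = 182852695/26791748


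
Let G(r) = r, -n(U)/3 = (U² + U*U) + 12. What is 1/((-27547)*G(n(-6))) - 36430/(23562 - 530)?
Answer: -7902854809/4996392219 ≈ -1.5817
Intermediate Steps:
n(U) = -36 - 6*U² (n(U) = -3*((U² + U*U) + 12) = -3*((U² + U²) + 12) = -3*(2*U² + 12) = -3*(12 + 2*U²) = -36 - 6*U²)
1/((-27547)*G(n(-6))) - 36430/(23562 - 530) = 1/((-27547)*(-36 - 6*(-6)²)) - 36430/(23562 - 530) = -1/(27547*(-36 - 6*36)) - 36430/23032 = -1/(27547*(-36 - 216)) - 36430*1/23032 = -1/27547/(-252) - 18215/11516 = -1/27547*(-1/252) - 18215/11516 = 1/6941844 - 18215/11516 = -7902854809/4996392219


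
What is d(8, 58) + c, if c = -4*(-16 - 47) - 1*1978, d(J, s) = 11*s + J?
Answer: -1080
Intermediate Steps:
d(J, s) = J + 11*s
c = -1726 (c = -4*(-63) - 1978 = 252 - 1978 = -1726)
d(8, 58) + c = (8 + 11*58) - 1726 = (8 + 638) - 1726 = 646 - 1726 = -1080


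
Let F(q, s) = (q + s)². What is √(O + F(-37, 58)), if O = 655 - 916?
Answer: 6*√5 ≈ 13.416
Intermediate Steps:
O = -261
√(O + F(-37, 58)) = √(-261 + (-37 + 58)²) = √(-261 + 21²) = √(-261 + 441) = √180 = 6*√5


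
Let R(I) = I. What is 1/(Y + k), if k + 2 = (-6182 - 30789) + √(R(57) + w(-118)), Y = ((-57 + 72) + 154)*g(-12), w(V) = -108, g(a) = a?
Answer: -39001/1521078052 - I*√51/1521078052 ≈ -2.564e-5 - 4.695e-9*I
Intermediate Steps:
Y = -2028 (Y = ((-57 + 72) + 154)*(-12) = (15 + 154)*(-12) = 169*(-12) = -2028)
k = -36973 + I*√51 (k = -2 + ((-6182 - 30789) + √(57 - 108)) = -2 + (-36971 + √(-51)) = -2 + (-36971 + I*√51) = -36973 + I*√51 ≈ -36973.0 + 7.1414*I)
1/(Y + k) = 1/(-2028 + (-36973 + I*√51)) = 1/(-39001 + I*√51)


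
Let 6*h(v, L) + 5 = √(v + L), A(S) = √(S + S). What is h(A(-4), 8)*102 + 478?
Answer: 393 + 17*√(8 + 2*I*√2) ≈ 441.81 + 8.374*I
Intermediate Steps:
A(S) = √2*√S (A(S) = √(2*S) = √2*√S)
h(v, L) = -⅚ + √(L + v)/6 (h(v, L) = -⅚ + √(v + L)/6 = -⅚ + √(L + v)/6)
h(A(-4), 8)*102 + 478 = (-⅚ + √(8 + √2*√(-4))/6)*102 + 478 = (-⅚ + √(8 + √2*(2*I))/6)*102 + 478 = (-⅚ + √(8 + 2*I*√2)/6)*102 + 478 = (-85 + 17*√(8 + 2*I*√2)) + 478 = 393 + 17*√(8 + 2*I*√2)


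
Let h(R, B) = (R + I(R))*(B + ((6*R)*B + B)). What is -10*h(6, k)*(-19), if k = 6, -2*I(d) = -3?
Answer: 324900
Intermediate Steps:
I(d) = 3/2 (I(d) = -½*(-3) = 3/2)
h(R, B) = (3/2 + R)*(2*B + 6*B*R) (h(R, B) = (R + 3/2)*(B + ((6*R)*B + B)) = (3/2 + R)*(B + (6*B*R + B)) = (3/2 + R)*(B + (B + 6*B*R)) = (3/2 + R)*(2*B + 6*B*R))
-10*h(6, k)*(-19) = -60*(3 + 6*6² + 11*6)*(-19) = -60*(3 + 6*36 + 66)*(-19) = -60*(3 + 216 + 66)*(-19) = -60*285*(-19) = -10*1710*(-19) = -17100*(-19) = 324900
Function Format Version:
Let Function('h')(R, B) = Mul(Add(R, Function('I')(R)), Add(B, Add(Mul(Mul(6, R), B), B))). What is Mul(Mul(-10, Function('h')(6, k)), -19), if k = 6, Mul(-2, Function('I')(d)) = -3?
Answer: 324900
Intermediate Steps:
Function('I')(d) = Rational(3, 2) (Function('I')(d) = Mul(Rational(-1, 2), -3) = Rational(3, 2))
Function('h')(R, B) = Mul(Add(Rational(3, 2), R), Add(Mul(2, B), Mul(6, B, R))) (Function('h')(R, B) = Mul(Add(R, Rational(3, 2)), Add(B, Add(Mul(Mul(6, R), B), B))) = Mul(Add(Rational(3, 2), R), Add(B, Add(Mul(6, B, R), B))) = Mul(Add(Rational(3, 2), R), Add(B, Add(B, Mul(6, B, R)))) = Mul(Add(Rational(3, 2), R), Add(Mul(2, B), Mul(6, B, R))))
Mul(Mul(-10, Function('h')(6, k)), -19) = Mul(Mul(-10, Mul(6, Add(3, Mul(6, Pow(6, 2)), Mul(11, 6)))), -19) = Mul(Mul(-10, Mul(6, Add(3, Mul(6, 36), 66))), -19) = Mul(Mul(-10, Mul(6, Add(3, 216, 66))), -19) = Mul(Mul(-10, Mul(6, 285)), -19) = Mul(Mul(-10, 1710), -19) = Mul(-17100, -19) = 324900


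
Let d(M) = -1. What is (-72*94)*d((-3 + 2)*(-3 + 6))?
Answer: 6768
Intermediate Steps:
(-72*94)*d((-3 + 2)*(-3 + 6)) = -72*94*(-1) = -6768*(-1) = 6768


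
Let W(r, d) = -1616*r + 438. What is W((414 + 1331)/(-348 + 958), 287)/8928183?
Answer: -255274/544619163 ≈ -0.00046872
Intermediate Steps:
W(r, d) = 438 - 1616*r
W((414 + 1331)/(-348 + 958), 287)/8928183 = (438 - 1616*(414 + 1331)/(-348 + 958))/8928183 = (438 - 2819920/610)*(1/8928183) = (438 - 1616*349/122)*(1/8928183) = (438 - 281992/61)*(1/8928183) = -255274/61*1/8928183 = -255274/544619163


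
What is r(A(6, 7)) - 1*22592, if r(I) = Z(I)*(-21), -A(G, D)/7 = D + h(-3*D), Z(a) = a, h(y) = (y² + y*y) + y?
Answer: 105004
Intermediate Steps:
h(y) = y + 2*y² (h(y) = (y² + y²) + y = 2*y² + y = y + 2*y²)
A(G, D) = -7*D + 21*D*(1 - 6*D) (A(G, D) = -7*(D + (-3*D)*(1 + 2*(-3*D))) = -7*(D + (-3*D)*(1 - 6*D)) = -7*(D - 3*D*(1 - 6*D)) = -7*D + 21*D*(1 - 6*D))
r(I) = -21*I (r(I) = I*(-21) = -21*I)
r(A(6, 7)) - 1*22592 = -294*7*(1 - 9*7) - 1*22592 = -294*7*(1 - 63) - 22592 = -294*7*(-62) - 22592 = -21*(-6076) - 22592 = 127596 - 22592 = 105004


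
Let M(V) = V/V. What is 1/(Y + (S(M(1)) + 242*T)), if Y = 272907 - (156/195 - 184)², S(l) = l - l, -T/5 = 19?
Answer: 25/5408869 ≈ 4.6220e-6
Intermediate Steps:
T = -95 (T = -5*19 = -95)
M(V) = 1
S(l) = 0
Y = 5983619/25 (Y = 272907 - (156*(1/195) - 184)² = 272907 - (⅘ - 184)² = 272907 - (-916/5)² = 272907 - 1*839056/25 = 272907 - 839056/25 = 5983619/25 ≈ 2.3934e+5)
1/(Y + (S(M(1)) + 242*T)) = 1/(5983619/25 + (0 + 242*(-95))) = 1/(5983619/25 + (0 - 22990)) = 1/(5983619/25 - 22990) = 1/(5408869/25) = 25/5408869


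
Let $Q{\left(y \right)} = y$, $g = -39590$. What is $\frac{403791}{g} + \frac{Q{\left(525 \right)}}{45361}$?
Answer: $- \frac{18295578801}{1795841990} \approx -10.188$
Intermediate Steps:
$\frac{403791}{g} + \frac{Q{\left(525 \right)}}{45361} = \frac{403791}{-39590} + \frac{525}{45361} = 403791 \left(- \frac{1}{39590}\right) + 525 \cdot \frac{1}{45361} = - \frac{403791}{39590} + \frac{525}{45361} = - \frac{18295578801}{1795841990}$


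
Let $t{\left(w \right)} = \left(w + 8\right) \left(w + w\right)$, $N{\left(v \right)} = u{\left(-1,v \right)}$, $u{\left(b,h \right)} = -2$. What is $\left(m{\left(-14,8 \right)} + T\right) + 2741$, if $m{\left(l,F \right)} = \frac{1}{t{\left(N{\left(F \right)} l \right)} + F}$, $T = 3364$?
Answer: $\frac{12356521}{2024} \approx 6105.0$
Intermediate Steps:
$N{\left(v \right)} = -2$
$t{\left(w \right)} = 2 w \left(8 + w\right)$ ($t{\left(w \right)} = \left(8 + w\right) 2 w = 2 w \left(8 + w\right)$)
$m{\left(l,F \right)} = \frac{1}{F - 4 l \left(8 - 2 l\right)}$ ($m{\left(l,F \right)} = \frac{1}{2 \left(- 2 l\right) \left(8 - 2 l\right) + F} = \frac{1}{- 4 l \left(8 - 2 l\right) + F} = \frac{1}{F - 4 l \left(8 - 2 l\right)}$)
$\left(m{\left(-14,8 \right)} + T\right) + 2741 = \left(\frac{1}{8 - - 112 \left(4 - -14\right)} + 3364\right) + 2741 = \left(\frac{1}{8 - - 112 \left(4 + 14\right)} + 3364\right) + 2741 = \left(\frac{1}{8 - \left(-112\right) 18} + 3364\right) + 2741 = \left(\frac{1}{8 + 2016} + 3364\right) + 2741 = \left(\frac{1}{2024} + 3364\right) + 2741 = \frac{6808737}{2024} + 2741 = \frac{12356521}{2024}$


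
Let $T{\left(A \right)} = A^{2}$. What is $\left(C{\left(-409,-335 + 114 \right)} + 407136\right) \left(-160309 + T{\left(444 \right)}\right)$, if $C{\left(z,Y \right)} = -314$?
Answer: $14982033794$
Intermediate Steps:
$\left(C{\left(-409,-335 + 114 \right)} + 407136\right) \left(-160309 + T{\left(444 \right)}\right) = \left(-314 + 407136\right) \left(-160309 + 444^{2}\right) = 406822 \left(-160309 + 197136\right) = 406822 \cdot 36827 = 14982033794$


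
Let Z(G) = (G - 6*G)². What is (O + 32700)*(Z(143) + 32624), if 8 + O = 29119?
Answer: 33615850539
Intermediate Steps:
O = 29111 (O = -8 + 29119 = 29111)
Z(G) = 25*G² (Z(G) = (-5*G)² = 25*G²)
(O + 32700)*(Z(143) + 32624) = (29111 + 32700)*(25*143² + 32624) = 61811*(25*20449 + 32624) = 61811*(511225 + 32624) = 61811*543849 = 33615850539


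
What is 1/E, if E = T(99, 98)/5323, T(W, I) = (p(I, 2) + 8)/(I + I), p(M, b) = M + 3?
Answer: 1043308/109 ≈ 9571.6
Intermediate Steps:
p(M, b) = 3 + M
T(W, I) = (11 + I)/(2*I) (T(W, I) = ((3 + I) + 8)/(I + I) = (11 + I)/((2*I)) = (11 + I)*(1/(2*I)) = (11 + I)/(2*I))
E = 109/1043308 (E = ((½)*(11 + 98)/98)/5323 = ((½)*(1/98)*109)*(1/5323) = (109/196)*(1/5323) = 109/1043308 ≈ 0.00010448)
1/E = 1/(109/1043308) = 1043308/109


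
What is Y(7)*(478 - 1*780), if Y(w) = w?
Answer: -2114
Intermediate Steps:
Y(7)*(478 - 1*780) = 7*(478 - 1*780) = 7*(478 - 780) = 7*(-302) = -2114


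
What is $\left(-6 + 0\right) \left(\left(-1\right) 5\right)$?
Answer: $30$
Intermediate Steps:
$\left(-6 + 0\right) \left(\left(-1\right) 5\right) = \left(-6\right) \left(-5\right) = 30$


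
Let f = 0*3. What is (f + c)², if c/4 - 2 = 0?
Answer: 64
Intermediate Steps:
c = 8 (c = 8 + 4*0 = 8 + 0 = 8)
f = 0
(f + c)² = (0 + 8)² = 8² = 64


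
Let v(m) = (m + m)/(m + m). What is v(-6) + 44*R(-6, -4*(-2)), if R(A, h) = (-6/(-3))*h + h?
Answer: 1057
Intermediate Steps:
R(A, h) = 3*h (R(A, h) = (-6*(-1/3))*h + h = 2*h + h = 3*h)
v(m) = 1 (v(m) = (2*m)/((2*m)) = (2*m)*(1/(2*m)) = 1)
v(-6) + 44*R(-6, -4*(-2)) = 1 + 44*(3*(-4*(-2))) = 1 + 44*(3*8) = 1 + 44*24 = 1 + 1056 = 1057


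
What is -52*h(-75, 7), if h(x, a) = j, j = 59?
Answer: -3068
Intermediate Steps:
h(x, a) = 59
-52*h(-75, 7) = -52*59 = -3068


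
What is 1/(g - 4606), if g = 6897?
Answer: 1/2291 ≈ 0.00043649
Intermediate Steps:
1/(g - 4606) = 1/(6897 - 4606) = 1/2291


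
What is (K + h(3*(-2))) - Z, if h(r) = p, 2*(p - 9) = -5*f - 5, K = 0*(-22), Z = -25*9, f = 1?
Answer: 229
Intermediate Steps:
Z = -225
K = 0
p = 4 (p = 9 + (-5*1 - 5)/2 = 9 + (-5 - 5)/2 = 9 + (½)*(-10) = 9 - 5 = 4)
h(r) = 4
(K + h(3*(-2))) - Z = (0 + 4) - 1*(-225) = 4 + 225 = 229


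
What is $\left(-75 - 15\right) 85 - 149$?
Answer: $-7799$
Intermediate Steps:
$\left(-75 - 15\right) 85 - 149 = \left(-90\right) 85 - 149 = -7650 - 149 = -7799$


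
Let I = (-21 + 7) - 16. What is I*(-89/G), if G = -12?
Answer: -445/2 ≈ -222.50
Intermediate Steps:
I = -30 (I = -14 - 16 = -30)
I*(-89/G) = -(-2670)/(-12) = -(-2670)*(-1)/12 = -30*89/12 = -445/2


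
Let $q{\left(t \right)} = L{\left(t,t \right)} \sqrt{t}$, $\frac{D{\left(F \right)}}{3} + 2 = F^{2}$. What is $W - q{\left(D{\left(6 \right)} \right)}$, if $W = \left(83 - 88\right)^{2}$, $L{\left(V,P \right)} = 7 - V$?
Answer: $25 + 95 \sqrt{102} \approx 984.45$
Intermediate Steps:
$D{\left(F \right)} = -6 + 3 F^{2}$
$q{\left(t \right)} = \sqrt{t} \left(7 - t\right)$ ($q{\left(t \right)} = \left(7 - t\right) \sqrt{t} = \sqrt{t} \left(7 - t\right)$)
$W = 25$ ($W = \left(-5\right)^{2} = 25$)
$W - q{\left(D{\left(6 \right)} \right)} = 25 - \sqrt{-6 + 3 \cdot 6^{2}} \left(7 - \left(-6 + 3 \cdot 6^{2}\right)\right) = 25 - \sqrt{-6 + 3 \cdot 36} \left(7 - \left(-6 + 3 \cdot 36\right)\right) = 25 - \sqrt{-6 + 108} \left(7 - \left(-6 + 108\right)\right) = 25 - \sqrt{102} \left(7 - 102\right) = 25 - \sqrt{102} \left(-95\right) = 25 - - 95 \sqrt{102} = 25 + 95 \sqrt{102}$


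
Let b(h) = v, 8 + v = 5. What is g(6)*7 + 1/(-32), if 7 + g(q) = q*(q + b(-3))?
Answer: 2463/32 ≈ 76.969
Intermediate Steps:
v = -3 (v = -8 + 5 = -3)
b(h) = -3
g(q) = -7 + q*(-3 + q) (g(q) = -7 + q*(q - 3) = -7 + q*(-3 + q))
g(6)*7 + 1/(-32) = (-7 + 6**2 - 3*6)*7 + 1/(-32) = (-7 + 36 - 18)*7 - 1/32 = 11*7 - 1/32 = 77 - 1/32 = 2463/32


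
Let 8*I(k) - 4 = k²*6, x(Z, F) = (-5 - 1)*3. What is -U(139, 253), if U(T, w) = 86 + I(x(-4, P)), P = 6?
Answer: -659/2 ≈ -329.50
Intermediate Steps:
x(Z, F) = -18 (x(Z, F) = -6*3 = -18)
I(k) = ½ + 3*k²/4 (I(k) = ½ + (k²*6)/8 = ½ + (6*k²)/8 = ½ + 3*k²/4)
U(T, w) = 659/2 (U(T, w) = 86 + (½ + (¾)*(-18)²) = 86 + (½ + (¾)*324) = 86 + (½ + 243) = 86 + 487/2 = 659/2)
-U(139, 253) = -1*659/2 = -659/2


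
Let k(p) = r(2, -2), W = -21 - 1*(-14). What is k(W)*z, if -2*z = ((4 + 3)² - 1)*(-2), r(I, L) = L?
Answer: -96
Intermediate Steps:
W = -7 (W = -21 + 14 = -7)
k(p) = -2
z = 48 (z = -((4 + 3)² - 1)*(-2)/2 = -(7² - 1)*(-2)/2 = -(49 - 1)*(-2)/2 = -24*(-2) = -½*(-96) = 48)
k(W)*z = -2*48 = -96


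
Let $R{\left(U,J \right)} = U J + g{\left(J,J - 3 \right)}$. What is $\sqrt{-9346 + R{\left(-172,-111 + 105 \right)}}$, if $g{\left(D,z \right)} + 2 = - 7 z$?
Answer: $3 i \sqrt{917} \approx 90.846 i$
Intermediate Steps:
$g{\left(D,z \right)} = -2 - 7 z$
$R{\left(U,J \right)} = 19 - 7 J + J U$ ($R{\left(U,J \right)} = U J - \left(2 + 7 \left(J - 3\right)\right) = J U - \left(2 + 7 \left(-3 + J\right)\right) = J U - \left(-19 + 7 J\right) = 19 - 7 J + J U$)
$\sqrt{-9346 + R{\left(-172,-111 + 105 \right)}} = \sqrt{-9346 + \left(19 - 7 \left(-111 + 105\right) + \left(-111 + 105\right) \left(-172\right)\right)} = \sqrt{-9346 - -1093} = \sqrt{-9346 + \left(19 + 42 + 1032\right)} = \sqrt{-9346 + 1093} = \sqrt{-8253} = 3 i \sqrt{917}$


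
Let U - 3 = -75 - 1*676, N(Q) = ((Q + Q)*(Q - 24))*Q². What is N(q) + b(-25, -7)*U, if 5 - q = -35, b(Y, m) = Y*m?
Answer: 1917100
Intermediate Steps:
q = 40 (q = 5 - 1*(-35) = 5 + 35 = 40)
N(Q) = 2*Q³*(-24 + Q) (N(Q) = ((2*Q)*(-24 + Q))*Q² = (2*Q*(-24 + Q))*Q² = 2*Q³*(-24 + Q))
U = -748 (U = 3 + (-75 - 1*676) = 3 + (-75 - 676) = 3 - 751 = -748)
N(q) + b(-25, -7)*U = 2*40³*(-24 + 40) - 25*(-7)*(-748) = 2*64000*16 + 175*(-748) = 2048000 - 130900 = 1917100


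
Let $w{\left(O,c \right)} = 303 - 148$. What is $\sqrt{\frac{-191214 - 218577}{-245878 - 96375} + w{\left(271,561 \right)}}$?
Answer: $\frac{29 \sqrt{21755654198}}{342253} \approx 12.498$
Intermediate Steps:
$w{\left(O,c \right)} = 155$
$\sqrt{\frac{-191214 - 218577}{-245878 - 96375} + w{\left(271,561 \right)}} = \sqrt{\frac{-191214 - 218577}{-245878 - 96375} + 155} = \sqrt{- \frac{409791}{-342253} + 155} = \sqrt{\left(-409791\right) \left(- \frac{1}{342253}\right) + 155} = \sqrt{\frac{409791}{342253} + 155} = \sqrt{\frac{53459006}{342253}} = \frac{29 \sqrt{21755654198}}{342253}$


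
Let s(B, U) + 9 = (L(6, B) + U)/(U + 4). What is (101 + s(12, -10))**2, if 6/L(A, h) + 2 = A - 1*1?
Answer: 78400/9 ≈ 8711.1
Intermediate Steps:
L(A, h) = 6/(-3 + A) (L(A, h) = 6/(-2 + (A - 1*1)) = 6/(-2 + (A - 1)) = 6/(-2 + (-1 + A)) = 6/(-3 + A))
s(B, U) = -9 + (2 + U)/(4 + U) (s(B, U) = -9 + (6/(-3 + 6) + U)/(U + 4) = -9 + (6/3 + U)/(4 + U) = -9 + (6*(1/3) + U)/(4 + U) = -9 + (2 + U)/(4 + U))
(101 + s(12, -10))**2 = (101 + 2*(-17 - 4*(-10))/(4 - 10))**2 = (101 + 2*(-17 + 40)/(-6))**2 = (101 + 2*(-1/6)*23)**2 = (101 - 23/3)**2 = (280/3)**2 = 78400/9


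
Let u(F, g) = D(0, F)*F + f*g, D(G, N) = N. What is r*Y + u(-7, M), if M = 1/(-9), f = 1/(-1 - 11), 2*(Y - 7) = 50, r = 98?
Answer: 343981/108 ≈ 3185.0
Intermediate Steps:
Y = 32 (Y = 7 + (½)*50 = 7 + 25 = 32)
f = -1/12 (f = 1/(-12) = -1/12 ≈ -0.083333)
M = -⅑ ≈ -0.11111
u(F, g) = F² - g/12 (u(F, g) = F*F - g/12 = F² - g/12)
r*Y + u(-7, M) = 98*32 + ((-7)² - 1/12*(-⅑)) = 3136 + (49 + 1/108) = 3136 + 5293/108 = 343981/108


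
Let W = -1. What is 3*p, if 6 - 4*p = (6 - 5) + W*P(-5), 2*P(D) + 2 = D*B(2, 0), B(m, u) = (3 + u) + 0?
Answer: -21/8 ≈ -2.6250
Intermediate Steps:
B(m, u) = 3 + u
P(D) = -1 + 3*D/2 (P(D) = -1 + (D*(3 + 0))/2 = -1 + (D*3)/2 = -1 + (3*D)/2 = -1 + 3*D/2)
p = -7/8 (p = 3/2 - ((6 - 5) - (-1 + (3/2)*(-5)))/4 = 3/2 - (1 - (-1 - 15/2))/4 = 3/2 - (1 - 1*(-17/2))/4 = 3/2 - (1 + 17/2)/4 = 3/2 - ¼*19/2 = 3/2 - 19/8 = -7/8 ≈ -0.87500)
3*p = 3*(-7/8) = -21/8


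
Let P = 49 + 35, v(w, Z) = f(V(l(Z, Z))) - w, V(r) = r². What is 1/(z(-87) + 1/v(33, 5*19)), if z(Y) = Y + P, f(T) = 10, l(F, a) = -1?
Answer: -23/70 ≈ -0.32857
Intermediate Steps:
v(w, Z) = 10 - w
P = 84
z(Y) = 84 + Y (z(Y) = Y + 84 = 84 + Y)
1/(z(-87) + 1/v(33, 5*19)) = 1/((84 - 87) + 1/(10 - 1*33)) = 1/(-3 + 1/(10 - 33)) = 1/(-3 + 1/(-23)) = 1/(-3 - 1/23) = 1/(-70/23) = -23/70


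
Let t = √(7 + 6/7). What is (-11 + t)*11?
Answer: -121 + 11*√385/7 ≈ -90.166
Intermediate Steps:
t = √385/7 (t = √(7 + 6*(⅐)) = √(7 + 6/7) = √(55/7) = √385/7 ≈ 2.8031)
(-11 + t)*11 = (-11 + √385/7)*11 = -121 + 11*√385/7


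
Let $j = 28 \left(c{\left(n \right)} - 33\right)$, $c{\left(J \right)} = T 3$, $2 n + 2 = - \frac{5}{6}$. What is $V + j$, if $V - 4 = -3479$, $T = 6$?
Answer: $-3895$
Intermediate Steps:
$n = - \frac{17}{12}$ ($n = -1 + \frac{\left(-5\right) \frac{1}{6}}{2} = -1 + \frac{1}{2} \left(- \frac{5}{6}\right) = -1 - \frac{5}{12} = - \frac{17}{12} \approx -1.4167$)
$c{\left(J \right)} = 18$ ($c{\left(J \right)} = 6 \cdot 3 = 18$)
$V = -3475$ ($V = 4 - 3479 = -3475$)
$j = -420$ ($j = 28 \left(18 - 33\right) = 28 \left(-15\right) = -420$)
$V + j = -3475 - 420 = -3895$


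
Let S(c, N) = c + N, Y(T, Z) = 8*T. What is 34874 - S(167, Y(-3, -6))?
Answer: 34731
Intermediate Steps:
S(c, N) = N + c
34874 - S(167, Y(-3, -6)) = 34874 - (8*(-3) + 167) = 34874 - (-24 + 167) = 34874 - 1*143 = 34874 - 143 = 34731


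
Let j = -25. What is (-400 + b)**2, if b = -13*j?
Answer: 5625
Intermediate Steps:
b = 325 (b = -13*(-25) = 325)
(-400 + b)**2 = (-400 + 325)**2 = (-75)**2 = 5625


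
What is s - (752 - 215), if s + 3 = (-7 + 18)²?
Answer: -419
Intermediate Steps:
s = 118 (s = -3 + (-7 + 18)² = -3 + 11² = -3 + 121 = 118)
s - (752 - 215) = 118 - (752 - 215) = 118 - 1*537 = 118 - 537 = -419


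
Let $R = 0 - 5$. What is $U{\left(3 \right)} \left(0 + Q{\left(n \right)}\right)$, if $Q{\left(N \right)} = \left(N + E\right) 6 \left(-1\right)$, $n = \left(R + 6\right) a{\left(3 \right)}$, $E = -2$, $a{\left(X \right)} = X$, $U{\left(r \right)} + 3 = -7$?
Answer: $60$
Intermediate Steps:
$U{\left(r \right)} = -10$ ($U{\left(r \right)} = -3 - 7 = -10$)
$R = -5$ ($R = 0 - 5 = -5$)
$n = 3$ ($n = \left(-5 + 6\right) 3 = 1 \cdot 3 = 3$)
$Q{\left(N \right)} = 12 - 6 N$ ($Q{\left(N \right)} = \left(N - 2\right) 6 \left(-1\right) = \left(-2 + N\right) \left(-6\right) = 12 - 6 N$)
$U{\left(3 \right)} \left(0 + Q{\left(n \right)}\right) = - 10 \left(0 + \left(12 - 18\right)\right) = - 10 \left(0 - 6\right) = \left(-10\right) \left(-6\right) = 60$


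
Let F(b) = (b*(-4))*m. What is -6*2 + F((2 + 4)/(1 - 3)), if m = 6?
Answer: 60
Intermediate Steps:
F(b) = -24*b (F(b) = (b*(-4))*6 = -4*b*6 = -24*b)
-6*2 + F((2 + 4)/(1 - 3)) = -6*2 - 24*(2 + 4)/(1 - 3) = -12 - 144/(-2) = -12 - 144*(-1)/2 = -12 - 24*(-3) = -12 + 72 = 60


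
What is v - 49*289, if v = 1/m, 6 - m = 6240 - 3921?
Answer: -32754394/2313 ≈ -14161.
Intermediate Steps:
m = -2313 (m = 6 - (6240 - 3921) = 6 - 1*2319 = 6 - 2319 = -2313)
v = -1/2313 (v = 1/(-2313) = -1/2313 ≈ -0.00043234)
v - 49*289 = -1/2313 - 49*289 = -1/2313 - 1*14161 = -1/2313 - 14161 = -32754394/2313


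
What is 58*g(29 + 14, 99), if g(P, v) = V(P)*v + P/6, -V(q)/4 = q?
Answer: -2961625/3 ≈ -9.8721e+5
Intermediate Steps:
V(q) = -4*q
g(P, v) = P/6 - 4*P*v (g(P, v) = (-4*P)*v + P/6 = -4*P*v + P*(1/6) = -4*P*v + P/6 = P/6 - 4*P*v)
58*g(29 + 14, 99) = 58*((29 + 14)*(1 - 24*99)/6) = 58*((1/6)*43*(1 - 2376)) = 58*((1/6)*43*(-2375)) = 58*(-102125/6) = -2961625/3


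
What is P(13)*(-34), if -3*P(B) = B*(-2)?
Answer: -884/3 ≈ -294.67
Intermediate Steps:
P(B) = 2*B/3 (P(B) = -B*(-2)/3 = -(-2)*B/3 = 2*B/3)
P(13)*(-34) = ((⅔)*13)*(-34) = (26/3)*(-34) = -884/3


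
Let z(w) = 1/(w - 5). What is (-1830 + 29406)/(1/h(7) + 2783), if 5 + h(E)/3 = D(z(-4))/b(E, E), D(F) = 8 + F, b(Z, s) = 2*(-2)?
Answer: 6921576/698521 ≈ 9.9089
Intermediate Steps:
z(w) = 1/(-5 + w)
b(Z, s) = -4
h(E) = -251/12 (h(E) = -15 + 3*((8 + 1/(-5 - 4))/(-4)) = -15 + 3*((8 + 1/(-9))*(-1/4)) = -15 + 3*((8 - 1/9)*(-1/4)) = -15 + 3*((71/9)*(-1/4)) = -15 + 3*(-71/36) = -15 - 71/12 = -251/12)
(-1830 + 29406)/(1/h(7) + 2783) = (-1830 + 29406)/(1/(-251/12) + 2783) = 27576/(-12/251 + 2783) = 27576/(698521/251) = 27576*(251/698521) = 6921576/698521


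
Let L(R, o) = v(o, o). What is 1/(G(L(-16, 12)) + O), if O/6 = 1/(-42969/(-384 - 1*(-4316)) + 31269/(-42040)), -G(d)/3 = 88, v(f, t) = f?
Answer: -160780539/42528712936 ≈ -0.0037805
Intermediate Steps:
L(R, o) = o
G(d) = -264 (G(d) = -3*88 = -264)
O = -82650640/160780539 (O = 6/(-42969/(-384 - 1*(-4316)) + 31269/(-42040)) = 6/(-42969/(-384 + 4316) + 31269*(-1/42040)) = 6/(-42969/3932 - 31269/42040) = 6/(-482341617/41325320) = 6*(-41325320/482341617) = -82650640/160780539 ≈ -0.51406)
1/(G(L(-16, 12)) + O) = 1/(-264 - 82650640/160780539) = 1/(-42528712936/160780539) = -160780539/42528712936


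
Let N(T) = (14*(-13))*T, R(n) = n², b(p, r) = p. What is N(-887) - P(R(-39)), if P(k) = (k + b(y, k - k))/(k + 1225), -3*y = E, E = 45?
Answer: 221648129/1373 ≈ 1.6143e+5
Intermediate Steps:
y = -15 (y = -⅓*45 = -15)
P(k) = (-15 + k)/(1225 + k) (P(k) = (k - 15)/(k + 1225) = (-15 + k)/(1225 + k))
N(T) = -182*T
N(-887) - P(R(-39)) = -182*(-887) - (-15 + (-39)²)/(1225 + (-39)²) = 161434 - (-15 + 1521)/(1225 + 1521) = 161434 - 1506/2746 = 161434 - 1*753/1373 = 161434 - 753/1373 = 221648129/1373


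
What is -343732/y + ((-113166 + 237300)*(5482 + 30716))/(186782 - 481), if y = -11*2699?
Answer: 133468665387880/5531090389 ≈ 24131.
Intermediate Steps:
y = -29689
-343732/y + ((-113166 + 237300)*(5482 + 30716))/(186782 - 481) = -343732/(-29689) + ((-113166 + 237300)*(5482 + 30716))/(186782 - 481) = -343732*(-1/29689) + (124134*36198)/186301 = 343732/29689 + 4493402532*(1/186301) = 343732/29689 + 4493402532/186301 = 133468665387880/5531090389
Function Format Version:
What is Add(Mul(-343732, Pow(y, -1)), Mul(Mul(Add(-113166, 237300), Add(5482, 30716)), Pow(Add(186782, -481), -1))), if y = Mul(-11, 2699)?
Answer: Rational(133468665387880, 5531090389) ≈ 24131.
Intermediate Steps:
y = -29689
Add(Mul(-343732, Pow(y, -1)), Mul(Mul(Add(-113166, 237300), Add(5482, 30716)), Pow(Add(186782, -481), -1))) = Add(Mul(-343732, Pow(-29689, -1)), Mul(Mul(Add(-113166, 237300), Add(5482, 30716)), Pow(Add(186782, -481), -1))) = Add(Mul(-343732, Rational(-1, 29689)), Mul(Mul(124134, 36198), Pow(186301, -1))) = Add(Rational(343732, 29689), Mul(4493402532, Rational(1, 186301))) = Add(Rational(343732, 29689), Rational(4493402532, 186301)) = Rational(133468665387880, 5531090389)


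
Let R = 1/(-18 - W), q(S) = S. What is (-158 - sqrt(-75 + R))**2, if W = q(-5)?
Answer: 323556/13 + 1264*I*sqrt(793)/13 ≈ 24889.0 + 2738.0*I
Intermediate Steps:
W = -5
R = -1/13 (R = 1/(-18 - 1*(-5)) = 1/(-18 + 5) = 1/(-13) = -1/13 ≈ -0.076923)
(-158 - sqrt(-75 + R))**2 = (-158 - sqrt(-75 - 1/13))**2 = (-158 - sqrt(-976/13))**2 = (-158 - 4*I*sqrt(793)/13)**2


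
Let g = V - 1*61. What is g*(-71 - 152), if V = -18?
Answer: 17617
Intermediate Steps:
g = -79 (g = -18 - 1*61 = -18 - 61 = -79)
g*(-71 - 152) = -79*(-71 - 152) = -79*(-223) = 17617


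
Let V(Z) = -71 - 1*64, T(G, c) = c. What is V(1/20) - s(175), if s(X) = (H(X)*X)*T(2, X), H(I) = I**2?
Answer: -937890760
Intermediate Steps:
V(Z) = -135 (V(Z) = -71 - 64 = -135)
s(X) = X**4 (s(X) = (X**2*X)*X = X**3*X = X**4)
V(1/20) - s(175) = -135 - 1*175**4 = -135 - 1*937890625 = -135 - 937890625 = -937890760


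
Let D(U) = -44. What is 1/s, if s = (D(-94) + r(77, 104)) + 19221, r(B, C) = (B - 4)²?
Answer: 1/24506 ≈ 4.0806e-5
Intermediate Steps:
r(B, C) = (-4 + B)²
s = 24506 (s = (-44 + (-4 + 77)²) + 19221 = (-44 + 73²) + 19221 = (-44 + 5329) + 19221 = 5285 + 19221 = 24506)
1/s = 1/24506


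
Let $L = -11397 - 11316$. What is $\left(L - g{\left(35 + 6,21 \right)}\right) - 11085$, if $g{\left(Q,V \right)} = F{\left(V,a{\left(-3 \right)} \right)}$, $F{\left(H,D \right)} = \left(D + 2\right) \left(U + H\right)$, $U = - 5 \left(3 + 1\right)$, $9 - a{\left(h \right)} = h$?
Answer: $-33812$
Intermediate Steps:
$a{\left(h \right)} = 9 - h$
$U = -20$ ($U = \left(-5\right) 4 = -20$)
$L = -22713$ ($L = -11397 - 11316 = -22713$)
$F{\left(H,D \right)} = \left(-20 + H\right) \left(2 + D\right)$ ($F{\left(H,D \right)} = \left(D + 2\right) \left(-20 + H\right) = \left(2 + D\right) \left(-20 + H\right) = \left(-20 + H\right) \left(2 + D\right)$)
$g{\left(Q,V \right)} = -280 + 14 V$ ($g{\left(Q,V \right)} = -40 - 20 \left(9 - -3\right) + 2 V + \left(9 - -3\right) V = -40 - 20 \left(9 + 3\right) + 2 V + \left(9 + 3\right) V = -40 - 240 + 2 V + 12 V = -280 + 14 V$)
$\left(L - g{\left(35 + 6,21 \right)}\right) - 11085 = \left(-22713 - \left(-280 + 14 \cdot 21\right)\right) - 11085 = \left(-22713 - \left(-280 + 294\right)\right) - 11085 = \left(-22713 - 14\right) - 11085 = -22727 - 11085 = -33812$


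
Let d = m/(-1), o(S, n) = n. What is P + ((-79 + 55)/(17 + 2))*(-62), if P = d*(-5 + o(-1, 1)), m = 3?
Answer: 1716/19 ≈ 90.316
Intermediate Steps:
d = -3 (d = 3/(-1) = 3*(-1) = -3)
P = 12 (P = -3*(-5 + 1) = -3*(-4) = 12)
P + ((-79 + 55)/(17 + 2))*(-62) = 12 + ((-79 + 55)/(17 + 2))*(-62) = 12 - 24/19*(-62) = 12 + 1488/19 = 1716/19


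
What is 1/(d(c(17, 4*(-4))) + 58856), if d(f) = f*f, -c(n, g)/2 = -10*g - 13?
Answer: 1/145292 ≈ 6.8827e-6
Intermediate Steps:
c(n, g) = 26 + 20*g (c(n, g) = -2*(-10*g - 13) = -2*(-13 - 10*g) = 26 + 20*g)
d(f) = f²
1/(d(c(17, 4*(-4))) + 58856) = 1/((26 + 20*(4*(-4)))² + 58856) = 1/((26 + 20*(-16))² + 58856) = 1/((26 - 320)² + 58856) = 1/((-294)² + 58856) = 1/(86436 + 58856) = 1/145292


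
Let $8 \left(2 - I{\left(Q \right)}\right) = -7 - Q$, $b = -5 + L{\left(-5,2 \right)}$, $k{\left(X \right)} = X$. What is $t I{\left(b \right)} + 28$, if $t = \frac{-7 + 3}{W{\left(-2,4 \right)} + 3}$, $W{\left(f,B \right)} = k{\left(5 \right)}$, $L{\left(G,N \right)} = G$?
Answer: $\frac{435}{16} \approx 27.188$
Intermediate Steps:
$W{\left(f,B \right)} = 5$
$b = -10$ ($b = -5 - 5 = -10$)
$I{\left(Q \right)} = \frac{23}{8} + \frac{Q}{8}$ ($I{\left(Q \right)} = 2 - \frac{-7 - Q}{8} = 2 + \left(\frac{7}{8} + \frac{Q}{8}\right) = \frac{23}{8} + \frac{Q}{8}$)
$t = - \frac{1}{2}$ ($t = \frac{-7 + 3}{5 + 3} = - \frac{4}{8} = \left(-4\right) \frac{1}{8} = - \frac{1}{2} \approx -0.5$)
$t I{\left(b \right)} + 28 = - \frac{\frac{23}{8} + \frac{1}{8} \left(-10\right)}{2} + 28 = - \frac{\frac{23}{8} - \frac{5}{4}}{2} + 28 = \left(- \frac{1}{2}\right) \frac{13}{8} + 28 = - \frac{13}{16} + 28 = \frac{435}{16}$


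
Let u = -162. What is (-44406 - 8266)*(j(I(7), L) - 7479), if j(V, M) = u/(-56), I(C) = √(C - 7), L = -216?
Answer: 2756470608/7 ≈ 3.9378e+8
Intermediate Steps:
I(C) = √(-7 + C)
j(V, M) = 81/28 (j(V, M) = -162/(-56) = -162*(-1/56) = 81/28)
(-44406 - 8266)*(j(I(7), L) - 7479) = (-44406 - 8266)*(81/28 - 7479) = -52672*(-209331/28) = 2756470608/7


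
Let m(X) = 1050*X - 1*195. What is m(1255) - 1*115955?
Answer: 1201600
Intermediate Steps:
m(X) = -195 + 1050*X (m(X) = 1050*X - 195 = -195 + 1050*X)
m(1255) - 1*115955 = (-195 + 1050*1255) - 1*115955 = (-195 + 1317750) - 115955 = 1317555 - 115955 = 1201600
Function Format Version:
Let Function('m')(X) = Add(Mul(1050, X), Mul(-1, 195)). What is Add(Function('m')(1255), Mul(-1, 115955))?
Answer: 1201600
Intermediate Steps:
Function('m')(X) = Add(-195, Mul(1050, X)) (Function('m')(X) = Add(Mul(1050, X), -195) = Add(-195, Mul(1050, X)))
Add(Function('m')(1255), Mul(-1, 115955)) = Add(Add(-195, Mul(1050, 1255)), Mul(-1, 115955)) = Add(Add(-195, 1317750), -115955) = Add(1317555, -115955) = 1201600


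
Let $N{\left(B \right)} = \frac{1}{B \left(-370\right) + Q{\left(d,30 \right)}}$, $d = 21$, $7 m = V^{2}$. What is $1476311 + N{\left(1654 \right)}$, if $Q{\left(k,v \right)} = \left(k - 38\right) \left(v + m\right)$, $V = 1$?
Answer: $\frac{6329605168010}{4287447} \approx 1.4763 \cdot 10^{6}$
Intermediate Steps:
$m = \frac{1}{7}$ ($m = \frac{1^{2}}{7} = \frac{1}{7} \cdot 1 = \frac{1}{7} \approx 0.14286$)
$Q{\left(k,v \right)} = \left(-38 + k\right) \left(\frac{1}{7} + v\right)$ ($Q{\left(k,v \right)} = \left(k - 38\right) \left(v + \frac{1}{7}\right) = \left(-38 + k\right) \left(\frac{1}{7} + v\right)$)
$N{\left(B \right)} = \frac{1}{- \frac{3587}{7} - 370 B}$ ($N{\left(B \right)} = \frac{1}{B \left(-370\right) + \left(- \frac{38}{7} - 1140 + \frac{1}{7} \cdot 21 + 21 \cdot 30\right)} = \frac{1}{- 370 B + \left(- \frac{38}{7} - 1140 + 3 + 630\right)} = \frac{1}{- 370 B - \frac{3587}{7}} = \frac{1}{- \frac{3587}{7} - 370 B}$)
$1476311 + N{\left(1654 \right)} = 1476311 - \frac{7}{3587 + 2590 \cdot 1654} = 1476311 - \frac{7}{3587 + 4283860} = 1476311 - \frac{7}{4287447} = \frac{6329605168010}{4287447}$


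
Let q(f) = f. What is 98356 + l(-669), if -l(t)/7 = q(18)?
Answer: 98230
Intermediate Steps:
l(t) = -126 (l(t) = -7*18 = -126)
98356 + l(-669) = 98356 - 126 = 98230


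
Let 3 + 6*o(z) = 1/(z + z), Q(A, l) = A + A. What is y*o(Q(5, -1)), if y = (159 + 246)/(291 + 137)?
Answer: -1593/3424 ≈ -0.46525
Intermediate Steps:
Q(A, l) = 2*A
y = 405/428 ≈ 0.94626
o(z) = -1/2 + 1/(12*z) (o(z) = -1/2 + 1/(6*(z + z)) = -1/2 + 1/(6*((2*z))) = -1/2 + (1/(2*z))/6 = -1/2 + 1/(12*z))
y*o(Q(5, -1)) = 405*((1 - 12*5)/(12*((2*5))))/428 = 405*((1/12)*(1 - 6*10)/10)/428 = 405*((1/12)*(1/10)*(1 - 60))/428 = 405*((1/12)*(1/10)*(-59))/428 = (405/428)*(-59/120) = -1593/3424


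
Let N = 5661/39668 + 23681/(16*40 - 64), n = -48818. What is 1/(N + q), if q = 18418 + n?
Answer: -5712192/173414977139 ≈ -3.2939e-5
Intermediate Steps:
q = -30400 (q = 18418 - 48818 = -30400)
N = 235659661/5712192 (N = 5661*(1/39668) + 23681/(640 - 64) = 5661/39668 + 23681/576 = 235659661/5712192 ≈ 41.256)
1/(N + q) = 1/(235659661/5712192 - 30400) = 1/(-173414977139/5712192) = -5712192/173414977139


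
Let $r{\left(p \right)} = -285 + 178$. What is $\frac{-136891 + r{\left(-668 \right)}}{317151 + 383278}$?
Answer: $- \frac{136998}{700429} \approx -0.19559$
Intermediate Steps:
$r{\left(p \right)} = -107$
$\frac{-136891 + r{\left(-668 \right)}}{317151 + 383278} = \frac{-136891 - 107}{317151 + 383278} = - \frac{136998}{700429}$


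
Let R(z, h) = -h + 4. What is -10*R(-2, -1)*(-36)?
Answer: 1800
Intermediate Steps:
R(z, h) = 4 - h
-10*R(-2, -1)*(-36) = -10*(4 - 1*(-1))*(-36) = -10*(4 + 1)*(-36) = -10*5*(-36) = -50*(-36) = 1800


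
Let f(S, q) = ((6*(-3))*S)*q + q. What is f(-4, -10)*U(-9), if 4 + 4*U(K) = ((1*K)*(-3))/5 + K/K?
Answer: -438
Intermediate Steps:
f(S, q) = q - 18*S*q (f(S, q) = (-18*S)*q + q = -18*S*q + q = q - 18*S*q)
U(K) = -¾ - 3*K/20 (U(K) = -1 + (((1*K)*(-3))/5 + K/K)/4 = -1 + ((K*(-3))*(⅕) + 1)/4 = -1 + (-3*K*(⅕) + 1)/4 = -1 + (-3*K/5 + 1)/4 = -1 + (1 - 3*K/5)/4 = -1 + (¼ - 3*K/20) = -¾ - 3*K/20)
f(-4, -10)*U(-9) = (-10*(1 - 18*(-4)))*(-¾ - 3/20*(-9)) = (-10*(1 + 72))*(-¾ + 27/20) = -10*73*(⅗) = -730*⅗ = -438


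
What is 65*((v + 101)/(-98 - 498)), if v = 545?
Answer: -20995/298 ≈ -70.453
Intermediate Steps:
65*((v + 101)/(-98 - 498)) = 65*((545 + 101)/(-98 - 498)) = 65*(646/(-596)) = 65*(646*(-1/596)) = 65*(-323/298) = -20995/298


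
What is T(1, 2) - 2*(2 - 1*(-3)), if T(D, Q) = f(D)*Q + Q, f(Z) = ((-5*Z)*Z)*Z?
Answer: -18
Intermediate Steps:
f(Z) = -5*Z**3 (f(Z) = (-5*Z**2)*Z = -5*Z**3)
T(D, Q) = Q - 5*Q*D**3 (T(D, Q) = (-5*D**3)*Q + Q = -5*Q*D**3 + Q = Q - 5*Q*D**3)
T(1, 2) - 2*(2 - 1*(-3)) = 2*(1 - 5*1**3) - 2*(2 - 1*(-3)) = 2*(1 - 5*1) - 2*(2 + 3) = 2*(1 - 5) - 2*5 = 2*(-4) - 10 = -8 - 10 = -18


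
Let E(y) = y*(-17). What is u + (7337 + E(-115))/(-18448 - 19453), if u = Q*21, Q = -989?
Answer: -787175161/37901 ≈ -20769.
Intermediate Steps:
E(y) = -17*y
u = -20769 (u = -989*21 = -20769)
u + (7337 + E(-115))/(-18448 - 19453) = -20769 + (7337 - 17*(-115))/(-18448 - 19453) = -20769 + (7337 + 1955)/(-37901) = -20769 + 9292*(-1/37901) = -20769 - 9292/37901 = -787175161/37901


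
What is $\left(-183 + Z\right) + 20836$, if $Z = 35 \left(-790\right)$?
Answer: $-6997$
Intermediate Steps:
$Z = -27650$
$\left(-183 + Z\right) + 20836 = \left(-183 - 27650\right) + 20836 = -27833 + 20836 = -6997$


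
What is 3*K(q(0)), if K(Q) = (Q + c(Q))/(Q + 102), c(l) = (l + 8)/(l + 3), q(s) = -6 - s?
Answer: -5/24 ≈ -0.20833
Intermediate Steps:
c(l) = (8 + l)/(3 + l)
K(Q) = (Q + (8 + Q)/(3 + Q))/(102 + Q) (K(Q) = (Q + (8 + Q)/(3 + Q))/(Q + 102) = (Q + (8 + Q)/(3 + Q))/(102 + Q))
3*K(q(0)) = 3*((8 + (-6 - 1*0) + (-6 - 1*0)*(3 + (-6 - 1*0)))/((3 + (-6 - 1*0))*(102 + (-6 - 1*0)))) = 3*((8 + (-6 + 0) + (-6 + 0)*(3 + (-6 + 0)))/((3 + (-6 + 0))*(102 + (-6 + 0)))) = 3*((8 - 6 - 6*(3 - 6))/((3 - 6)*(102 - 6))) = 3*((8 - 6 - 6*(-3))/(-3*96)) = 3*(-⅓*1/96*(8 - 6 + 18)) = 3*(-⅓*1/96*20) = 3*(-5/72) = -5/24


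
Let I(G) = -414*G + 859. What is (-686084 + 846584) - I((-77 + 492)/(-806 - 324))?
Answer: 18022252/113 ≈ 1.5949e+5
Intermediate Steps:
I(G) = 859 - 414*G
(-686084 + 846584) - I((-77 + 492)/(-806 - 324)) = (-686084 + 846584) - (859 - 414*(-77 + 492)/(-806 - 324)) = 160500 - (859 - 171810/(-1130)) = 160500 - (859 - 171810*(-1)/1130) = 160500 - (859 - 414*(-83/226)) = 160500 - (859 + 17181/113) = 160500 - 1*114248/113 = 160500 - 114248/113 = 18022252/113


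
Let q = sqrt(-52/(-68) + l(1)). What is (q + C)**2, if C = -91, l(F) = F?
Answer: (1547 - sqrt(510))**2/289 ≈ 8041.0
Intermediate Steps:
q = sqrt(510)/17 (q = sqrt(-52/(-68) + 1) = sqrt(-52*(-1/68) + 1) = sqrt(13/17 + 1) = sqrt(30/17) = sqrt(510)/17 ≈ 1.3284)
(q + C)**2 = (sqrt(510)/17 - 91)**2 = (-91 + sqrt(510)/17)**2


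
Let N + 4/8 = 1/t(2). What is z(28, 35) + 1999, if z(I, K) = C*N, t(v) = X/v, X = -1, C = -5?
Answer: 4023/2 ≈ 2011.5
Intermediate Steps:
t(v) = -1/v
N = -5/2 (N = -1/2 + 1/(-1/2) = -1/2 - 2 = -5/2 ≈ -2.5000)
z(I, K) = 25/2 (z(I, K) = -5*(-5/2) = 25/2)
z(28, 35) + 1999 = 25/2 + 1999 = 4023/2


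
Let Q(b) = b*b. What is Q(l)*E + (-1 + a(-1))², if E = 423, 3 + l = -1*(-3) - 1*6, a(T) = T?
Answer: 15232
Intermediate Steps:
l = -6 (l = -3 + (-1*(-3) - 1*6) = -3 + (3 - 6) = -3 - 3 = -6)
Q(b) = b²
Q(l)*E + (-1 + a(-1))² = (-6)²*423 + (-1 - 1)² = 36*423 + (-2)² = 15228 + 4 = 15232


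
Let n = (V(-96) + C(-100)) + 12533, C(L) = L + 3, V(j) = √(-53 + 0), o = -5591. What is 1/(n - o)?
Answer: 18027/324972782 - I*√53/324972782 ≈ 5.5472e-5 - 2.2402e-8*I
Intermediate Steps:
V(j) = I*√53 (V(j) = √(-53) = I*√53)
C(L) = 3 + L
n = 12436 + I*√53 (n = (I*√53 + (3 - 100)) + 12533 = (I*√53 - 97) + 12533 = (-97 + I*√53) + 12533 = 12436 + I*√53 ≈ 12436.0 + 7.2801*I)
1/(n - o) = 1/((12436 + I*√53) - 1*(-5591)) = 1/((12436 + I*√53) + 5591) = 1/(18027 + I*√53)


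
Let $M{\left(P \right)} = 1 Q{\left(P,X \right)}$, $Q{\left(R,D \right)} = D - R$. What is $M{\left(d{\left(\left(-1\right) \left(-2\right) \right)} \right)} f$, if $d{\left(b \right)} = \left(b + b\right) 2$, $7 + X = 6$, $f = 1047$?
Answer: $-9423$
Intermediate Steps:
$X = -1$ ($X = -7 + 6 = -1$)
$d{\left(b \right)} = 4 b$ ($d{\left(b \right)} = 2 b 2 = 4 b$)
$M{\left(P \right)} = -1 - P$ ($M{\left(P \right)} = 1 \left(-1 - P\right) = -1 - P$)
$M{\left(d{\left(\left(-1\right) \left(-2\right) \right)} \right)} f = \left(-1 - 4 \left(\left(-1\right) \left(-2\right)\right)\right) 1047 = \left(-1 - 4 \cdot 2\right) 1047 = \left(-1 - 8\right) 1047 = \left(-9\right) 1047 = -9423$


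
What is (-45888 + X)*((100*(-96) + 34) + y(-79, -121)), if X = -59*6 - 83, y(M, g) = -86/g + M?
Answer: 54059375675/121 ≈ 4.4677e+8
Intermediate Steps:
y(M, g) = M - 86/g
X = -437 (X = -354 - 83 = -437)
(-45888 + X)*((100*(-96) + 34) + y(-79, -121)) = (-45888 - 437)*((100*(-96) + 34) + (-79 - 86/(-121))) = -46325*((-9600 + 34) + (-79 - 86*(-1/121))) = -46325*(-9566 + (-79 + 86/121)) = -46325*(-9566 - 9473/121) = -46325*(-1166959/121) = 54059375675/121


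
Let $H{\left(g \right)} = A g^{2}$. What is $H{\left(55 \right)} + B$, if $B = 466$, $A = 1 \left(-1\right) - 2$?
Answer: $-8609$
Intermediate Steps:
$A = -3$ ($A = -1 - 2 = -3$)
$H{\left(g \right)} = - 3 g^{2}$
$H{\left(55 \right)} + B = - 3 \cdot 55^{2} + 466 = \left(-3\right) 3025 + 466 = -9075 + 466 = -8609$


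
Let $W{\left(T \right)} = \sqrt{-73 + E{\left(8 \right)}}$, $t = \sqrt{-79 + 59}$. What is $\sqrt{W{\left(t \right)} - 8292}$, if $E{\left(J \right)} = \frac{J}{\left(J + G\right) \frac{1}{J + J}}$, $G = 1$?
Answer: $\frac{\sqrt{-74628 + 69 i}}{3} \approx 0.042097 + 91.06 i$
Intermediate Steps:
$t = 2 i \sqrt{5}$ ($t = \sqrt{-20} = 2 i \sqrt{5} \approx 4.4721 i$)
$E{\left(J \right)} = \frac{2 J^{2}}{1 + J}$ ($E{\left(J \right)} = \frac{J}{\left(J + 1\right) \frac{1}{J + J}} = \frac{J}{\left(1 + J\right) \frac{1}{2 J}} = \frac{J}{\frac{1}{2} \frac{1}{J} \left(1 + J\right)} = J \frac{2 J}{1 + J} = \frac{2 J^{2}}{1 + J}$)
$W{\left(T \right)} = \frac{23 i}{3}$ ($W{\left(T \right)} = \sqrt{-73 + \frac{2 \cdot 8^{2}}{1 + 8}} = \sqrt{-73 + 2 \cdot 64 \cdot \frac{1}{9}} = \sqrt{-73 + \frac{128}{9}} = \sqrt{- \frac{529}{9}} = \frac{23 i}{3}$)
$\sqrt{W{\left(t \right)} - 8292} = \sqrt{\frac{23 i}{3} - 8292} = \sqrt{-8292 + \frac{23 i}{3}}$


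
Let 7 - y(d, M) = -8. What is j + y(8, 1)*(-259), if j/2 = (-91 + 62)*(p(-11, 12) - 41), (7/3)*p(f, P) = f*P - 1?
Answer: 1799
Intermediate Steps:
p(f, P) = -3/7 + 3*P*f/7 (p(f, P) = 3*(f*P - 1)/7 = 3*(P*f - 1)/7 = 3*(-1 + P*f)/7 = -3/7 + 3*P*f/7)
y(d, M) = 15 (y(d, M) = 7 - 1*(-8) = 7 + 8 = 15)
j = 5684 (j = 2*((-91 + 62)*((-3/7 + (3/7)*12*(-11)) - 41)) = 2*(-29*((-3/7 - 396/7) - 41)) = 2*(-29*(-57 - 41)) = 2*(-29*(-98)) = 2*2842 = 5684)
j + y(8, 1)*(-259) = 5684 + 15*(-259) = 5684 - 3885 = 1799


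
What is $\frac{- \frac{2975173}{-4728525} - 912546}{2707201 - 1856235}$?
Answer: $- \frac{4314993599477}{4023814005150} \approx -1.0724$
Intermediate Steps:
$\frac{- \frac{2975173}{-4728525} - 912546}{2707201 - 1856235} = \frac{\left(-2975173\right) \left(- \frac{1}{4728525}\right) - 912546}{850966} = \left(\frac{2975173}{4728525} - 912546\right) \frac{1}{850966} = \left(- \frac{4314993599477}{4728525}\right) \frac{1}{850966} = - \frac{4314993599477}{4023814005150}$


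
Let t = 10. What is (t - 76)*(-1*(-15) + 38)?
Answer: -3498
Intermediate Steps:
(t - 76)*(-1*(-15) + 38) = (10 - 76)*(-1*(-15) + 38) = -66*(15 + 38) = -66*53 = -3498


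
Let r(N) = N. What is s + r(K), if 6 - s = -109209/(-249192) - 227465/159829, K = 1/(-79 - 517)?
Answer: 13813765978327/1978129372344 ≈ 6.9832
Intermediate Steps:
K = -1/596 (K = 1/(-596) = -1/596 ≈ -0.0016779)
s = 92732114009/13276036056 (s = 6 - (-109209/(-249192) - 227465/159829) = 6 - (-109209*(-1/249192) - 227465*1/159829) = 6 - (36403/83064 - 227465/159829) = 6 - 1*(-13075897673/13276036056) = 6 + 13075897673/13276036056 = 92732114009/13276036056 ≈ 6.9849)
s + r(K) = 92732114009/13276036056 - 1/596 = 13813765978327/1978129372344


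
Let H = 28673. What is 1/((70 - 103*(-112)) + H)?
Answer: 1/40279 ≈ 2.4827e-5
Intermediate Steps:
1/((70 - 103*(-112)) + H) = 1/((70 - 103*(-112)) + 28673) = 1/((70 + 11536) + 28673) = 1/(11606 + 28673) = 1/40279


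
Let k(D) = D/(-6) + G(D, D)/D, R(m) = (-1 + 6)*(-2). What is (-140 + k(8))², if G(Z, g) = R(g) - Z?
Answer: 2968729/144 ≈ 20616.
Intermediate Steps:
R(m) = -10 (R(m) = 5*(-2) = -10)
G(Z, g) = -10 - Z
k(D) = -D/6 + (-10 - D)/D (k(D) = D/(-6) + (-10 - D)/D = D*(-⅙) + (-10 - D)/D = -D/6 + (-10 - D)/D)
(-140 + k(8))² = (-140 + (-1 - 10/8 - ⅙*8))² = (-140 + (-1 - 10*⅛ - 4/3))² = (-140 + (-1 - 5/4 - 4/3))² = (-140 - 43/12)² = (-1723/12)² = 2968729/144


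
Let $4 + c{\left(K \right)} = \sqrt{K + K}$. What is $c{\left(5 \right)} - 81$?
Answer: $-85 + \sqrt{10} \approx -81.838$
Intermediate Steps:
$c{\left(K \right)} = -4 + \sqrt{2} \sqrt{K}$ ($c{\left(K \right)} = -4 + \sqrt{K + K} = -4 + \sqrt{2 K} = -4 + \sqrt{2} \sqrt{K}$)
$c{\left(5 \right)} - 81 = \left(-4 + \sqrt{2} \sqrt{5}\right) - 81 = \left(-4 + \sqrt{10}\right) - 81 = -85 + \sqrt{10}$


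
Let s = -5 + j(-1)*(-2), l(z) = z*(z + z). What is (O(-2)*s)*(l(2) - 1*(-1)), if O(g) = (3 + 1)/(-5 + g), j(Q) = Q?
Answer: 108/7 ≈ 15.429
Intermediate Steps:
O(g) = 4/(-5 + g)
l(z) = 2*z² (l(z) = z*(2*z) = 2*z²)
s = -3 (s = -5 - 1*(-2) = -5 + 2 = -3)
(O(-2)*s)*(l(2) - 1*(-1)) = ((4/(-5 - 2))*(-3))*(2*2² - 1*(-1)) = ((4/(-7))*(-3))*(2*4 + 1) = ((4*(-⅐))*(-3))*(8 + 1) = -4/7*(-3)*9 = (12/7)*9 = 108/7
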